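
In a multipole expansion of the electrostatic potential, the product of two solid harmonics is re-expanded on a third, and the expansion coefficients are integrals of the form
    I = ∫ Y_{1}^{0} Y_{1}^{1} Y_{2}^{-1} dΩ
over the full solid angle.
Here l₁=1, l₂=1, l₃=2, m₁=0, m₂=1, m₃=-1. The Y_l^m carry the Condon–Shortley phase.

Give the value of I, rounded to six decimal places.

m-sum 0 ✓  L=4 even ✓  0≤2≤2 ✓
Π(2lᵢ+1) = 3×3×5 = 45
triangle coeff Δ(1,1,2) = 1/30
Σ_t [0,0]: t=0:+1/1 = 1/1
(3j)²=2/15 [(1 1 2; 0 0 0)], sign=+1
Σ_t [0,0]: t=0:+1/2 = 1/2
(3j)²=1/10 [(1 1 2; 0 1 -1)], sign=-1
⇒ 4πI² = 3/5
I = (-1)√(3/5/(4π)) = -0.21850969

-0.218510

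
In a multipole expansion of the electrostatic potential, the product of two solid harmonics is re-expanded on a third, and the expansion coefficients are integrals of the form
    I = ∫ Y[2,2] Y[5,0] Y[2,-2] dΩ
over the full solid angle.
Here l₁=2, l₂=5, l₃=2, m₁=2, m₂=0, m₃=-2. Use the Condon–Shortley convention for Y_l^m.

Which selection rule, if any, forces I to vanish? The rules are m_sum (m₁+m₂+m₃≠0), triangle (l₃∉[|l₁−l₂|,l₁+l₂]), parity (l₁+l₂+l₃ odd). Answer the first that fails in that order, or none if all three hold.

triangle

azimuthal sum: 2 + 0 − 2 = 0  ✓
3 ≤ 2 ≤ 7 (triangle on l)  ✗
L = 2 + 5 + 2 = 9 (odd)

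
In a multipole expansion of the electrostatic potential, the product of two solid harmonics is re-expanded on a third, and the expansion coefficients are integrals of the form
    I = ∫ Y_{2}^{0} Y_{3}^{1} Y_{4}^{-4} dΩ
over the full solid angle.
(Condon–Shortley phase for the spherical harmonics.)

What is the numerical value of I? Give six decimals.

0.000000

0 + 1 − 4 = -3 ≠ 0: azimuthal integral kills it; I = 0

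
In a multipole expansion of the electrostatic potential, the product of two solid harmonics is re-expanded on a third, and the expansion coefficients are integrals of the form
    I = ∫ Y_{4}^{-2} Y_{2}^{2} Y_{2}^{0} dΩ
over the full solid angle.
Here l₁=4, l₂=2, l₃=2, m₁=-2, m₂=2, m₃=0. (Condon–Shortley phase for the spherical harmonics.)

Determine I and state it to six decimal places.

Rules hold: Σm=0, L=8 even, 2≤2≤6.
N = 9·5·5 = 225
Δ = 4!·4!·0!/9! = 1/630
Racah Σ t=2..2: t=2:+1/16 = 1/16
⇒ 3j(4 2 2; 0 0 0)² = 2/35, sgn +1
Racah Σ t=4..4: t=4:+1/96 = 1/96
⇒ 3j(4 2 2; -2 2 0)² = 1/42, sgn +1
4πI² = N·(3j₀)²·(3jₘ)² = 15/49
I = +1·√(0.306122/4π) = 0.15607835

0.156078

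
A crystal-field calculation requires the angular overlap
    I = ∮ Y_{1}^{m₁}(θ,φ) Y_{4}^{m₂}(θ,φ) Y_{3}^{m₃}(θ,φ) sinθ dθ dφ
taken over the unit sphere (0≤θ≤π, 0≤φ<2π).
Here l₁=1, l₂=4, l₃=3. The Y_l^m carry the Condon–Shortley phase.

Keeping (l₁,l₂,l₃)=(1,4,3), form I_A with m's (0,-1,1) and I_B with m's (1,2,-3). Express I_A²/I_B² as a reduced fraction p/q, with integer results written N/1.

Shared (l₁,l₂,l₃)=(1,4,3): N and (l;000)² cancel in I_A²/I_B².
A: Δ = 2!·0!·6!/9! = 1/252; Racah Σ t=1..1: t=1:−1/48 = -1/48; ⇒ 3j(1 4 3; 0 -1 1)² = 5/84, sgn -1
B: Δ = 2!·0!·6!/9! = 1/252; Racah Σ t=0..0: t=0:+1/1440 = 1/1440; ⇒ 3j(1 4 3; 1 2 -3)² = 1/252, sgn +1
I_A²/I_B² = (5/84)/(1/252) = 15/1

15/1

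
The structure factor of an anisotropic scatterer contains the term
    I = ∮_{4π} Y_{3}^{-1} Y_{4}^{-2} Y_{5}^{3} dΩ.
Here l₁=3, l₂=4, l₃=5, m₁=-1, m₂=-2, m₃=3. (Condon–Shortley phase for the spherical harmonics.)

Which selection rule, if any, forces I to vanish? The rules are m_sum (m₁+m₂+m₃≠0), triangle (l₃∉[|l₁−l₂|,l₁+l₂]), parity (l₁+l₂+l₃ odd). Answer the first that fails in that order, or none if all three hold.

azimuthal sum: -1 − 2 + 3 = 0  ✓
1 ≤ 5 ≤ 7 (triangle on l)  ✓
L = 3 + 4 + 5 = 12 (even)  ✓

none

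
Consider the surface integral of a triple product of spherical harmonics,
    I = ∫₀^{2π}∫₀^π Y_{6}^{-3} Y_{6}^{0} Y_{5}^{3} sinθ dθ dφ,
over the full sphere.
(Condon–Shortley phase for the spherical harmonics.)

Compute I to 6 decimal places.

Σlᵢ=17 odd — θ-integrand is odd under cosθ→−cosθ; I=0

0.000000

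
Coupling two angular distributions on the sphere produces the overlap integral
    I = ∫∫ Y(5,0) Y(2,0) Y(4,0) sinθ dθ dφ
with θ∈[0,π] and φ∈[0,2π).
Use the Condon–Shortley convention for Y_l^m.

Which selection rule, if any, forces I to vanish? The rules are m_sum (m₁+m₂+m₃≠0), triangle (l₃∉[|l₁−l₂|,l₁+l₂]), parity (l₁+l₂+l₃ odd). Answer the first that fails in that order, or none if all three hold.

m₁+m₂+m₃ = 0 + 0 + 0 = 0  ✓
triangle: |5−2|=3 ≤ l₃=4 ≤ 5+2=7  ✓
parity: l₁+l₂+l₃ = 11 is odd  ✗

parity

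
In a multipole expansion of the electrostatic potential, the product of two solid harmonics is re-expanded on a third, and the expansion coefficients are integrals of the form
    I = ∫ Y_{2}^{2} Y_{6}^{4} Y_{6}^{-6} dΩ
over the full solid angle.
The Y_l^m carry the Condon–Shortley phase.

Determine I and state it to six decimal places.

-0.076075

Rules hold: Σm=0, L=14 even, 4≤6≤8.
N = 5·13·13 = 845
Δ = 2!·2!·10!/15! = 1/90090
Racah Σ t=0..2: t=0:+1/69120 t=1:−1/14400 t=2:+1/69120 = -7/172800
⇒ 3j(2 6 6; 0 0 0)² = 14/715, sgn -1
Racah Σ t=0..0: t=0:+1/14515200 = 1/14515200
⇒ 3j(2 6 6; 2 4 -6)² = 2/455, sgn +1
4πI² = N·(3j₀)²·(3jₘ)² = 4/55
I = -1·√(0.0727273/4π) = -0.07607531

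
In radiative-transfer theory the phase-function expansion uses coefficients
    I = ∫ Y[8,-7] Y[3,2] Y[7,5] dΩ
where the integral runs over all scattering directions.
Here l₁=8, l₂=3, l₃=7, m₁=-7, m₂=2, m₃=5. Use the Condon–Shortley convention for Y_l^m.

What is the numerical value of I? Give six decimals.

Rules hold: Σm=0, L=18 even, 5≤7≤11.
N = 17·7·15 = 1785
Δ = 4!·12!·2!/19! = 1/5290740
Racah Σ t=1..3: t=1:−1/7257600 t=2:+1/2073600 t=3:−1/7257600 = 1/4838400
⇒ 3j(8 3 7; 0 0 0)² = 252/20995, sgn -1
Racah Σ t=3..4: t=3:−1/5748019200 t=4:+1/958003200 = 1/1149603840
⇒ 3j(8 3 7; -7 2 5)² = 125/5814, sgn +1
4πI² = N·(3j₀)²·(3jₘ)² = 36750/79781
I = -1·√(0.460636/4π) = -0.19145821

-0.191458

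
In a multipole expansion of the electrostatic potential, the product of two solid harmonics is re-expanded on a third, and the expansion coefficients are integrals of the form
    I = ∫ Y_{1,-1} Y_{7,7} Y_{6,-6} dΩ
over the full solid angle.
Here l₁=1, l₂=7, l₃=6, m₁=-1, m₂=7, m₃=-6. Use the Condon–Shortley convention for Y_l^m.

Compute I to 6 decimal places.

Checks pass: Σm=0; 14 even; l₃=6∈[6,8].
(2·1+1)(2·7+1)(2·6+1) = 585
Δ: 2! 0! 12! / 15! → 1/1365
sum: t=1:−1/518400 = -1/518400
3j²(1 7 6; 0 0 0) = Δ·Π!·Σ² = 7/195  (sign -1)
sum: t=2:+1/958003200 = 1/958003200
3j²(1 7 6; -1 7 -6) = Δ·Π!·Σ² = 1/15  (sign +1)
combine: 4πI² = 585·7/195·1/15 = 7/5
take √, sign -1: I = -0.33377906

-0.333779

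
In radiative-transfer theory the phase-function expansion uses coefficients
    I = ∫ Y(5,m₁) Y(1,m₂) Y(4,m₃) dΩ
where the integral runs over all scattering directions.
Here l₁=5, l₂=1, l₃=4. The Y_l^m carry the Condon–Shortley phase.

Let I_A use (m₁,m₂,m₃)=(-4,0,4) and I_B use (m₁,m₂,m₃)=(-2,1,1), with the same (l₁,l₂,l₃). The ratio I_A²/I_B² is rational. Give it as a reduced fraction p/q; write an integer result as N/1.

3/7

Same 5,1,4: normalisation and zero-m 3j drop out of the ratio.
A: Δ: 2! 8! 0! / 11! → 1/495; sum: t=1:−1/40320 = -1/40320; 3j²(5 1 4; -4 0 4) = Δ·Π!·Σ² = 1/55  (sign -1)
B: Δ: 2! 8! 0! / 11! → 1/495; sum: t=2:+1/1440 = 1/1440; 3j²(5 1 4; -2 1 1) = Δ·Π!·Σ² = 7/165  (sign -1)
I_A²/I_B² = (1/55)/(7/165) = 3/7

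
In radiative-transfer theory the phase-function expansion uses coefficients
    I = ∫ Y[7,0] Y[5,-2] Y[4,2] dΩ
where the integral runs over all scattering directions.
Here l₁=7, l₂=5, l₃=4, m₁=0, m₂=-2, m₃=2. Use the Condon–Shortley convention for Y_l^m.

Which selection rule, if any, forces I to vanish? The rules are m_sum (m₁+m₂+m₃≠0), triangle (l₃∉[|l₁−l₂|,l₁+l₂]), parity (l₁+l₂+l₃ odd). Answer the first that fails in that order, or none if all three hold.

none

Σmᵢ = 0  ✓
l₃∈[|l₁−l₂|,l₁+l₂]=[2,12], have l₃=4  ✓
Σlᵢ = 16 ⇒ even  ✓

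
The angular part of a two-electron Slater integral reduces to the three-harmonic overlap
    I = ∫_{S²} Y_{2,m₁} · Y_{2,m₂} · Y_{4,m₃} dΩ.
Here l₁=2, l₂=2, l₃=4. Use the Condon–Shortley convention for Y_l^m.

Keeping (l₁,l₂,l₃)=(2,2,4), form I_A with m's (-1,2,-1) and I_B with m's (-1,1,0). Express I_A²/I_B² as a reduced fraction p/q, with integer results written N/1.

Same 2,2,4: normalisation and zero-m 3j drop out of the ratio.
A: Δ: 0! 4! 4! / 9! → 1/630; sum: t=0:+1/144 = 1/144; 3j²(2 2 4; -1 2 -1) = Δ·Π!·Σ² = 1/126  (sign -1)
B: Δ: 0! 4! 4! / 9! → 1/630; sum: t=0:+1/36 = 1/36; 3j²(2 2 4; -1 1 0) = Δ·Π!·Σ² = 8/315  (sign +1)
I_A²/I_B² = (1/126)/(8/315) = 5/16

5/16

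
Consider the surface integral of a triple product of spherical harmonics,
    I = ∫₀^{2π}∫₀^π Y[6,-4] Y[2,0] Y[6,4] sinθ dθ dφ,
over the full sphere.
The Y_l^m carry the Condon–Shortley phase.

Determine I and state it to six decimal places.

Checks pass: Σm=0; 14 even; l₃=6∈[4,8].
(2·6+1)(2·2+1)(2·6+1) = 845
Δ: 2! 10! 2! / 15! → 1/90090
sum: t=0:+1/69120 t=1:−1/14400 t=2:+1/69120 = -7/172800
3j²(6 2 6; 0 0 0) = Δ·Π!·Σ² = 14/715  (sign -1)
sum: t=0:+1/14515200 t=1:−1/362880 t=2:+1/322560 = 1/2419200
3j²(6 2 6; -4 0 4) = Δ·Π!·Σ² = 2/5005  (sign +1)
combine: 4πI² = 845·14/715·2/5005 = 4/605
take √, sign -1: I = -0.02293757

-0.022938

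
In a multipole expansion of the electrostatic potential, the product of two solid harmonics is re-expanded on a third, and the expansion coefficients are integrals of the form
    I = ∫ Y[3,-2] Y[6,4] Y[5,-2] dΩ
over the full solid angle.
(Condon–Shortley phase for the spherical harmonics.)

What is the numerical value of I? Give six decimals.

0.088266

Checks pass: Σm=0; 14 even; l₃=5∈[3,9].
(2·3+1)(2·6+1)(2·5+1) = 1001
Δ: 4! 2! 8! / 15! → 1/675675
sum: t=1:−1/8640 t=2:+1/2304 t=3:−1/8640 = 7/34560
3j²(3 6 5; 0 0 0) = Δ·Π!·Σ² = 7/429  (sign -1)
sum: t=3:−1/60480 t=4:+1/34560 = 1/80640
3j²(3 6 5; -2 4 -2) = Δ·Π!·Σ² = 6/1001  (sign -1)
combine: 4πI² = 1001·7/429·6/1001 = 14/143
take √, sign +1: I = 0.08826552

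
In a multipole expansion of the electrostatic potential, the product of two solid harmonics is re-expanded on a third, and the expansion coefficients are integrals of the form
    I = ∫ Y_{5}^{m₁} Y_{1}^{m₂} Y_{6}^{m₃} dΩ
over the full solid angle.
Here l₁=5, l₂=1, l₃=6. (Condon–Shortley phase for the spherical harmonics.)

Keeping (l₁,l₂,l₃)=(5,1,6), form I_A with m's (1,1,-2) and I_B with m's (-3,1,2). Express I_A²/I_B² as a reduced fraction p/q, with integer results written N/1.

l's match ⇒ only the (l;m) 3-j factors differ between A and B.
A: triangle coeff Δ(5,1,6) = 1/858; Σ_t [0,0]: t=0:+1/34560 = 1/34560; (3j)²=14/429 [(5 1 6; 1 1 -2)], sign=+1
B: triangle coeff Δ(5,1,6) = 1/858; Σ_t [0,0]: t=0:+1/161280 = 1/161280; (3j)²=1/143 [(5 1 6; -3 1 2)], sign=+1
I_A²/I_B² = (14/429)/(1/143) = 14/3

14/3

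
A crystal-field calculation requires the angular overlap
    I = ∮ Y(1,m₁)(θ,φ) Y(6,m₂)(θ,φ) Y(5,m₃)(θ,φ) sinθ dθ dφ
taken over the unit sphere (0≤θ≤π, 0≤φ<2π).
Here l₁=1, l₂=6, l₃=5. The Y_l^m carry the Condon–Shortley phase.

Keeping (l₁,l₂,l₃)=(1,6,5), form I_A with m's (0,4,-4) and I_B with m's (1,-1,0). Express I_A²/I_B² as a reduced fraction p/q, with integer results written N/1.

20/21

Same 1,6,5: normalisation and zero-m 3j drop out of the ratio.
A: Δ: 2! 0! 10! / 13! → 1/858; sum: t=1:−1/362880 = -1/362880; 3j²(1 6 5; 0 4 -4) = Δ·Π!·Σ² = 10/429  (sign +1)
B: Δ: 2! 0! 10! / 13! → 1/858; sum: t=0:+1/28800 = 1/28800; 3j²(1 6 5; 1 -1 0) = Δ·Π!·Σ² = 7/286  (sign -1)
I_A²/I_B² = (10/429)/(7/286) = 20/21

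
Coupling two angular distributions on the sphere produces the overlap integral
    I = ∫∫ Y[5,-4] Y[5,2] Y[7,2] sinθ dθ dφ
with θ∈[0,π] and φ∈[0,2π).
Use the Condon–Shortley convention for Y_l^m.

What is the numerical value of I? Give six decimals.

Σlᵢ=17 odd — θ-integrand is odd under cosθ→−cosθ; I=0

0.000000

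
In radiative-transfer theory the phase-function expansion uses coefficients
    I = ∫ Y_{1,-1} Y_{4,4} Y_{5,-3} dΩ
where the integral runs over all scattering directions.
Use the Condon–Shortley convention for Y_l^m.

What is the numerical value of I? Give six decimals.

Checks pass: Σm=0; 10 even; l₃=5∈[3,5].
(2·1+1)(2·4+1)(2·5+1) = 297
Δ: 0! 2! 8! / 11! → 1/495
sum: t=0:+1/576 = 1/576
3j²(1 4 5; 0 0 0) = Δ·Π!·Σ² = 5/99  (sign -1)
sum: t=0:+1/80640 = 1/80640
3j²(1 4 5; -1 4 -3) = Δ·Π!·Σ² = 1/495  (sign +1)
combine: 4πI² = 297·5/99·1/495 = 1/33
take √, sign -1: I = -0.04910640

-0.049106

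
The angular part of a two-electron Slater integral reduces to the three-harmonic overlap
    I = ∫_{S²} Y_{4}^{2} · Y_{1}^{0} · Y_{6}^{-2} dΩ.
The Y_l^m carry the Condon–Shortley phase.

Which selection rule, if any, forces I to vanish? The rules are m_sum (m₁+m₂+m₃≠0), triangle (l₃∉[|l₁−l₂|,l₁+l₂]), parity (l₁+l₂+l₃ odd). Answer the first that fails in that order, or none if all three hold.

m₁+m₂+m₃ = 2 + 0 − 2 = 0  ✓
triangle: |4−1|=3 ≤ l₃=6 ≤ 4+1=5  ✗
parity: l₁+l₂+l₃ = 11 is odd

triangle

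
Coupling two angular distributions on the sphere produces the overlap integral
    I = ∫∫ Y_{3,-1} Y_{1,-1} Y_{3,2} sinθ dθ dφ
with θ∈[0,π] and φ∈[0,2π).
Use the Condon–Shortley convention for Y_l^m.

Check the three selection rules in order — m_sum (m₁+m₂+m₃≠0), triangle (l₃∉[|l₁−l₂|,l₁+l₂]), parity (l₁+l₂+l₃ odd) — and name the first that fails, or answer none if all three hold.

m₁+m₂+m₃ = -1 − 1 + 2 = 0  ✓
triangle: |3−1|=2 ≤ l₃=3 ≤ 3+1=4  ✓
parity: l₁+l₂+l₃ = 7 is odd  ✗

parity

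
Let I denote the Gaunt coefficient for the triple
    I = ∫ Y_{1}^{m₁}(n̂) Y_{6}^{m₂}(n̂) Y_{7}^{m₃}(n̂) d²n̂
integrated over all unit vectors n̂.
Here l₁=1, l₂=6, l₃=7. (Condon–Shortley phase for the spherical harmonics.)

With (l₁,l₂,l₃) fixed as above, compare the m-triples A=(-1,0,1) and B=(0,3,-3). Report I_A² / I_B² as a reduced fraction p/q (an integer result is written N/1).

7/10

l's match ⇒ only the (l;m) 3-j factors differ between A and B.
A: triangle coeff Δ(1,6,7) = 1/1365; Σ_t [0,0]: t=0:+1/1036800 = 1/1036800; (3j)²=4/195 [(1 6 7; -1 0 1)], sign=+1
B: triangle coeff Δ(1,6,7) = 1/1365; Σ_t [0,0]: t=0:+1/2177280 = 1/2177280; (3j)²=8/273 [(1 6 7; 0 3 -3)], sign=+1
I_A²/I_B² = (4/195)/(8/273) = 7/10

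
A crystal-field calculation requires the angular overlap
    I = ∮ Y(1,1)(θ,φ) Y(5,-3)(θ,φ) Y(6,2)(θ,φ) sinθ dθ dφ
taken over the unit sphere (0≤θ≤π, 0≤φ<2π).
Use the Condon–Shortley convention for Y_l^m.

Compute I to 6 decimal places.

Rules hold: Σm=0, L=12 even, 4≤6≤6.
N = 3·11·13 = 429
Δ = 0!·2!·10!/13! = 1/858
Racah Σ t=0..0: t=0:+1/14400 = 1/14400
⇒ 3j(1 5 6; 0 0 0)² = 6/143, sgn +1
Racah Σ t=0..0: t=0:+1/161280 = 1/161280
⇒ 3j(1 5 6; 1 -3 2)² = 1/143, sgn +1
4πI² = N·(3j₀)²·(3jₘ)² = 18/143
I = +1·√(0.125874/4π) = 0.10008369

0.100084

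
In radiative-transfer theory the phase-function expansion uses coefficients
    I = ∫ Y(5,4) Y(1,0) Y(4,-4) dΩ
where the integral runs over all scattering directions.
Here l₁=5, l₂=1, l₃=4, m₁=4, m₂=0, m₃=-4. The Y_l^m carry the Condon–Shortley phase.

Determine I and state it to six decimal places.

0.147319

Rules hold: Σm=0, L=10 even, 4≤4≤6.
N = 11·3·9 = 297
Δ = 2!·8!·0!/11! = 1/495
Racah Σ t=1..1: t=1:−1/576 = -1/576
⇒ 3j(5 1 4; 0 0 0)² = 5/99, sgn -1
Racah Σ t=1..1: t=1:−1/40320 = -1/40320
⇒ 3j(5 1 4; 4 0 -4)² = 1/55, sgn -1
4πI² = N·(3j₀)²·(3jₘ)² = 3/11
I = +1·√(0.272727/4π) = 0.14731920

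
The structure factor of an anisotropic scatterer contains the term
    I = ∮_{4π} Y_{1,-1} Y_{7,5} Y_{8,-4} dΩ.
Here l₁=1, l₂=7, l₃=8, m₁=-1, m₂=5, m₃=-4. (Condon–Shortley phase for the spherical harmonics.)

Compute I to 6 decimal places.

0.074948

m-sum 0 ✓  L=16 even ✓  6≤8≤8 ✓
Π(2lᵢ+1) = 3×15×17 = 765
triangle coeff Δ(1,7,8) = 1/2040
Σ_t [0,0]: t=0:+1/25401600 = 1/25401600
(3j)²=8/255 [(1 7 8; 0 0 0)], sign=+1
Σ_t [0,0]: t=0:+1/1916006400 = 1/1916006400
(3j)²=1/340 [(1 7 8; -1 5 -4)], sign=+1
⇒ 4πI² = 6/85
I = (+1)√(6/85/(4π)) = 0.07494820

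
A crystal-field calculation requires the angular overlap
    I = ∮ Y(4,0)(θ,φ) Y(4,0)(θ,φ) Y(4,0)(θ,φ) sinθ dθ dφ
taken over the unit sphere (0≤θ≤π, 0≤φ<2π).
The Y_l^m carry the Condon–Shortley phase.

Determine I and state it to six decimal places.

Rules hold: Σm=0, L=12 even, 0≤4≤8.
N = 9·9·9 = 729
Δ = 4!·4!·4!/13! = 1/450450
Racah Σ t=0..4: t=0:+1/13824 t=1:−1/216 t=2:+1/64 t=3:−1/216 t=4:+1/13824 = 5/768
⇒ 3j(4 4 4; 0 0 0)² = 18/1001, sgn +1
(m-triple is (0,0,0) — same symbol as above.)
4πI² = N·(3j₀)²·(3jₘ)² = 236196/1002001
I = +1·√(0.235724/4π) = 0.13696111

0.136961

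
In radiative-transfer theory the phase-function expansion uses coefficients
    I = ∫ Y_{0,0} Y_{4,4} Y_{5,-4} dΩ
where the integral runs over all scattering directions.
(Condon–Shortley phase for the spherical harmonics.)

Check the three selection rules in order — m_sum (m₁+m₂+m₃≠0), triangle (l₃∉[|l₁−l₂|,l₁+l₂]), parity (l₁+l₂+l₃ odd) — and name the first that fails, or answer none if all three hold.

triangle

Σmᵢ = 0  ✓
l₃∈[|l₁−l₂|,l₁+l₂]=[4,4], have l₃=5  ✗
Σlᵢ = 9 ⇒ odd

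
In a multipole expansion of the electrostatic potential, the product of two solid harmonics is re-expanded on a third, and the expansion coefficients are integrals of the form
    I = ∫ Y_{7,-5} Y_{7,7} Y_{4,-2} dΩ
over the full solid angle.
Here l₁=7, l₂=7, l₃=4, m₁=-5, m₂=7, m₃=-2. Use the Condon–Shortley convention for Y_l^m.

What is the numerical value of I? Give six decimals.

-0.164155

Rules hold: Σm=0, L=18 even, 0≤4≤14.
N = 15·15·9 = 2025
Δ = 10!·4!·4!/19! = 1/58198140
Racah Σ t=3..7: t=3:−1/17418240 t=4:+1/622080 t=5:−1/230400 t=6:+1/622080 t=7:−1/17418240 = -1/806400
⇒ 3j(7 7 4; 0 0 0)² = 2268/230945, sgn -1
Racah Σ t=10..10: t=10:+1/348364800 = 1/348364800
⇒ 3j(7 7 4; -5 7 -2)² = 11/646, sgn +1
4πI² = N·(3j₀)²·(3jₘ)² = 459270/1356277
I = -1·√(0.338626/4π) = -0.16415530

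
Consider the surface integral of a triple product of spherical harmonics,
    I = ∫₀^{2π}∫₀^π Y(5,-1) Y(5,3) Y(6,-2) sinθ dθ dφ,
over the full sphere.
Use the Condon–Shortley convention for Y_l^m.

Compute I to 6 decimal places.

-0.106727

m-sum 0 ✓  L=16 even ✓  0≤6≤10 ✓
Π(2lᵢ+1) = 11×11×13 = 1573
triangle coeff Δ(5,5,6) = 1/28588560
Σ_t [0,4]: t=0:+1/345600 t=1:−1/13824 t=2:+1/5184 t=3:−1/13824 t=4:+1/345600 = 7/129600
(3j)²=80/7293 [(5 5 6; 0 0 0)], sign=+1
Σ_t [2,4]: t=2:+1/138240 t=3:−1/25920 t=4:+1/55296 = -11/829440
(3j)²=11/1326 [(5 5 6; -1 3 -2)], sign=-1
⇒ 4πI² = 4840/33813
I = (-1)√(4840/33813/(4π)) = -0.10672739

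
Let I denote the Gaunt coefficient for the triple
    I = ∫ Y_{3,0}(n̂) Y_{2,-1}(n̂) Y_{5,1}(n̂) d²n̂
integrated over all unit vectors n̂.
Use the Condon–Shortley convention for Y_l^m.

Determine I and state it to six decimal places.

Checks pass: Σm=0; 10 even; l₃=5∈[1,5].
(2·3+1)(2·2+1)(2·5+1) = 385
Δ: 0! 6! 4! / 11! → 1/2310
sum: t=0:+1/144 = 1/144
3j²(3 2 5; 0 0 0) = Δ·Π!·Σ² = 10/231  (sign -1)
sum: t=0:+1/216 = 1/216
3j²(3 2 5; 0 -1 1) = Δ·Π!·Σ² = 8/231  (sign +1)
combine: 4πI² = 385·10/231·8/231 = 400/693
take √, sign -1: I = -0.21431790

-0.214318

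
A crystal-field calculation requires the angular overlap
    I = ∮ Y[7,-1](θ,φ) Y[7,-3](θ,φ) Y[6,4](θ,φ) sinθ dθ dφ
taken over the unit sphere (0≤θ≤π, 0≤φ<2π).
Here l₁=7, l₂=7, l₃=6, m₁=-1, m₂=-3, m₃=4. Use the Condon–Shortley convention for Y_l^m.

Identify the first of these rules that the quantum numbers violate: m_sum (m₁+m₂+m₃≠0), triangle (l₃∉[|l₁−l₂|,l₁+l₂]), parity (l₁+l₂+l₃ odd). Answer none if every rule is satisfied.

none

azimuthal sum: -1 − 3 + 4 = 0  ✓
0 ≤ 6 ≤ 14 (triangle on l)  ✓
L = 7 + 7 + 6 = 20 (even)  ✓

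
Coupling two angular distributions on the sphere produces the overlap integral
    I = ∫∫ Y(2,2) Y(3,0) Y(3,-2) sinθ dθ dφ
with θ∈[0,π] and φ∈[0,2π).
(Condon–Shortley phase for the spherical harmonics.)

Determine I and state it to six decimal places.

-0.188063

m-sum 0 ✓  L=8 even ✓  1≤3≤5 ✓
Π(2lᵢ+1) = 5×7×7 = 245
triangle coeff Δ(2,3,3) = 1/3780
Σ_t [0,2]: t=0:+1/24 t=1:−1/4 t=2:+1/24 = -1/6
(3j)²=4/105 [(2 3 3; 0 0 0)], sign=+1
Σ_t [0,0]: t=0:+1/24 = 1/24
(3j)²=1/21 [(2 3 3; 2 0 -2)], sign=-1
⇒ 4πI² = 4/9
I = (-1)√(4/9/(4π)) = -0.18806319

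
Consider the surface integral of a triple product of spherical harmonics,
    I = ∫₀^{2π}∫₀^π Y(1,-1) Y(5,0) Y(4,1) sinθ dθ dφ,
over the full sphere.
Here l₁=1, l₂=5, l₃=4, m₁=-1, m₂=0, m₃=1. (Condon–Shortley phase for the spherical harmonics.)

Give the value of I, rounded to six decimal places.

Rules hold: Σm=0, L=10 even, 4≤4≤6.
N = 3·11·9 = 297
Δ = 2!·0!·8!/11! = 1/495
Racah Σ t=1..1: t=1:−1/576 = -1/576
⇒ 3j(1 5 4; 0 0 0)² = 5/99, sgn -1
Racah Σ t=2..2: t=2:+1/1440 = 1/1440
⇒ 3j(1 5 4; -1 0 1)² = 2/99, sgn -1
4πI² = N·(3j₀)²·(3jₘ)² = 10/33
I = +1·√(0.30303/4π) = 0.15528807

0.155288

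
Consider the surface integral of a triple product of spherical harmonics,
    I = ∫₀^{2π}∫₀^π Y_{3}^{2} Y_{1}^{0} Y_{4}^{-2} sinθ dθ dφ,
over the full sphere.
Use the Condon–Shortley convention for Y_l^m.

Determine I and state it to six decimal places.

m-sum 0 ✓  L=8 even ✓  2≤4≤4 ✓
Π(2lᵢ+1) = 7×3×9 = 189
triangle coeff Δ(3,1,4) = 1/252
Σ_t [0,0]: t=0:+1/36 = 1/36
(3j)²=4/63 [(3 1 4; 0 0 0)], sign=+1
Σ_t [0,0]: t=0:+1/120 = 1/120
(3j)²=1/21 [(3 1 4; 2 0 -2)], sign=+1
⇒ 4πI² = 4/7
I = (+1)√(4/7/(4π)) = 0.21324362

0.213244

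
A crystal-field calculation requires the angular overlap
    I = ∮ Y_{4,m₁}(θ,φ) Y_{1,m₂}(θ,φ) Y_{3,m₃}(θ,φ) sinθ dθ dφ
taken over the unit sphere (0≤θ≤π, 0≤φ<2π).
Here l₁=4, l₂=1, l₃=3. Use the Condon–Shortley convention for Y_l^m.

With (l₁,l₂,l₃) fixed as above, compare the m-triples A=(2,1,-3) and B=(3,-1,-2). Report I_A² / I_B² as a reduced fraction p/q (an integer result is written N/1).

1/21

Shared (l₁,l₂,l₃)=(4,1,3): N and (l;000)² cancel in I_A²/I_B².
A: Δ = 2!·6!·0!/9! = 1/252; Racah Σ t=2..2: t=2:+1/1440 = 1/1440; ⇒ 3j(4 1 3; 2 1 -3)² = 1/252, sgn +1
B: Δ = 2!·6!·0!/9! = 1/252; Racah Σ t=0..0: t=0:+1/240 = 1/240; ⇒ 3j(4 1 3; 3 -1 -2)² = 1/12, sgn -1
I_A²/I_B² = (1/252)/(1/12) = 1/21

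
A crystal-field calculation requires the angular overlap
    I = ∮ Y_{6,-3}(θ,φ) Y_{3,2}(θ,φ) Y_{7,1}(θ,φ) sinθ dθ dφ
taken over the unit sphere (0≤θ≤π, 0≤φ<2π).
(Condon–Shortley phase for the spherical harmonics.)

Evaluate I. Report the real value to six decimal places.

0.167202

Rules hold: Σm=0, L=16 even, 3≤7≤9.
N = 13·7·15 = 1365
Δ = 2!·10!·4!/17! = 1/2042040
Racah Σ t=0..2: t=0:+1/207360 t=1:−1/57600 t=2:+1/207360 = -1/129600
⇒ 3j(6 3 7; 0 0 0)² = 168/12155, sgn +1
Racah Σ t=1..2: t=1:−1/1935360 t=2:+1/362880 = 13/5806080
⇒ 3j(6 3 7; -3 2 1)² = 195/10472, sgn +1
4πI² = N·(3j₀)²·(3jₘ)² = 12285/34969
I = +1·√(0.351311/4π) = 0.16720184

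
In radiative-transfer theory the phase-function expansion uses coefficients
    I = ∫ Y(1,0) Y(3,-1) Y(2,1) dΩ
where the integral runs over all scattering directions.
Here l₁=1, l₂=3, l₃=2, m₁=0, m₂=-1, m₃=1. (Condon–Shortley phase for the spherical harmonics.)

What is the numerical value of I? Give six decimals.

Checks pass: Σm=0; 6 even; l₃=2∈[2,4].
(2·1+1)(2·3+1)(2·2+1) = 105
Δ: 2! 0! 4! / 7! → 1/105
sum: t=1:−1/4 = -1/4
3j²(1 3 2; 0 0 0) = Δ·Π!·Σ² = 3/35  (sign -1)
sum: t=1:−1/6 = -1/6
3j²(1 3 2; 0 -1 1) = Δ·Π!·Σ² = 8/105  (sign +1)
combine: 4πI² = 105·3/35·8/105 = 24/35
take √, sign -1: I = -0.23359668

-0.233597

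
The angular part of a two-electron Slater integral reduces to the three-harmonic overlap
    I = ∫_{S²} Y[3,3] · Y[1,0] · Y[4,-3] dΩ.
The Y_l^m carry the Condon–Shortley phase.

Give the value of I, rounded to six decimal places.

-0.162868

Rules hold: Σm=0, L=8 even, 2≤4≤4.
N = 7·3·9 = 189
Δ = 0!·6!·2!/9! = 1/252
Racah Σ t=0..0: t=0:+1/36 = 1/36
⇒ 3j(3 1 4; 0 0 0)² = 4/63, sgn +1
Racah Σ t=0..0: t=0:+1/720 = 1/720
⇒ 3j(3 1 4; 3 0 -3)² = 1/36, sgn -1
4πI² = N·(3j₀)²·(3jₘ)² = 1/3
I = -1·√(0.333333/4π) = -0.16286750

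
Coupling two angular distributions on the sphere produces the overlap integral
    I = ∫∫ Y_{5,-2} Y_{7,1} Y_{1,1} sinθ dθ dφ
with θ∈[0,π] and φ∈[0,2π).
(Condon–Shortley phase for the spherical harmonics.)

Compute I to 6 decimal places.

0.000000

triangle: need 2≤l₃≤12, have 1; I=0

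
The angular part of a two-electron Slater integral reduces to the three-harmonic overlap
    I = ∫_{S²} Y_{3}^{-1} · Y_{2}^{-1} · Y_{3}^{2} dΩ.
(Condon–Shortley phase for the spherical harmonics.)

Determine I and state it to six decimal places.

0.162868

Checks pass: Σm=0; 8 even; l₃=3∈[1,5].
(2·3+1)(2·2+1)(2·3+1) = 245
Δ: 2! 4! 2! / 9! → 1/3780
sum: t=0:+1/24 t=1:−1/4 t=2:+1/24 = -1/6
3j²(3 2 3; 0 0 0) = Δ·Π!·Σ² = 4/105  (sign +1)
sum: t=0:+1/48 t=1:−1/12 = -1/16
3j²(3 2 3; -1 -1 2) = Δ·Π!·Σ² = 1/28  (sign +1)
combine: 4πI² = 245·4/105·1/28 = 1/3
take √, sign +1: I = 0.16286750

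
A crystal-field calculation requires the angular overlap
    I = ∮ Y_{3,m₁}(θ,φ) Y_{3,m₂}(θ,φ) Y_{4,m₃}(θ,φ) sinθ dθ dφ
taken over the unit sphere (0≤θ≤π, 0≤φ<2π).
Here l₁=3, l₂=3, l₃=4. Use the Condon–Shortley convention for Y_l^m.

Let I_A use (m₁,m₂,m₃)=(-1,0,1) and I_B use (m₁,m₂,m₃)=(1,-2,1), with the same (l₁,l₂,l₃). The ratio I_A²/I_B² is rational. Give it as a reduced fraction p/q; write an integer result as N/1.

15/32

Shared (l₁,l₂,l₃)=(3,3,4): N and (l;000)² cancel in I_A²/I_B².
A: Δ = 2!·4!·4!/11! = 1/34650; Racah Σ t=0..2: t=0:+1/288 t=1:−1/24 t=2:+1/48 = -5/288; ⇒ 3j(3 3 4; -1 0 1)² = 5/462, sgn +1
B: Δ = 2!·4!·4!/11! = 1/34650; Racah Σ t=0..1: t=0:+1/48 t=1:−1/144 = 1/72; ⇒ 3j(3 3 4; 1 -2 1)² = 16/693, sgn -1
I_A²/I_B² = (5/462)/(16/693) = 15/32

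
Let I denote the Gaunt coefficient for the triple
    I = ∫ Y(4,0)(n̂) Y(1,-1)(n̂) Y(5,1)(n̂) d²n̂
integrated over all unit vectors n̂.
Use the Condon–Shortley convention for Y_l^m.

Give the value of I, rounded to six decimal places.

Checks pass: Σm=0; 10 even; l₃=5∈[3,5].
(2·4+1)(2·1+1)(2·5+1) = 297
Δ: 0! 8! 2! / 11! → 1/495
sum: t=0:+1/576 = 1/576
3j²(4 1 5; 0 0 0) = Δ·Π!·Σ² = 5/99  (sign -1)
sum: t=0:+1/1152 = 1/1152
3j²(4 1 5; 0 -1 1) = Δ·Π!·Σ² = 1/33  (sign +1)
combine: 4πI² = 297·5/99·1/33 = 5/11
take √, sign -1: I = -0.19018827

-0.190188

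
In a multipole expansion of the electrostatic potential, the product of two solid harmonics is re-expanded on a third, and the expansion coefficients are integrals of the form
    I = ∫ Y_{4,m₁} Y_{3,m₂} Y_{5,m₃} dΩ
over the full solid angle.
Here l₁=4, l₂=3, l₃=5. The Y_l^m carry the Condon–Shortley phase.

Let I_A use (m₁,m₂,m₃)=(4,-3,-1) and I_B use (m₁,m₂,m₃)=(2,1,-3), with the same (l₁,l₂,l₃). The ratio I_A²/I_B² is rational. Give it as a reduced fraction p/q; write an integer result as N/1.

Shared (l₁,l₂,l₃)=(4,3,5): N and (l;000)² cancel in I_A²/I_B².
A: Δ = 2!·6!·4!/13! = 1/180180; Racah Σ t=0..0: t=0:+1/34560 = 1/34560; ⇒ 3j(4 3 5; 4 -3 -1)² = 1/429, sgn +1
B: Δ = 2!·6!·4!/13! = 1/180180; Racah Σ t=0..2: t=0:+1/2304 t=1:−1/720 t=2:+1/5760 = -1/1280; ⇒ 3j(4 3 5; 2 1 -3)² = 27/1430, sgn -1
I_A²/I_B² = (1/429)/(27/1430) = 10/81

10/81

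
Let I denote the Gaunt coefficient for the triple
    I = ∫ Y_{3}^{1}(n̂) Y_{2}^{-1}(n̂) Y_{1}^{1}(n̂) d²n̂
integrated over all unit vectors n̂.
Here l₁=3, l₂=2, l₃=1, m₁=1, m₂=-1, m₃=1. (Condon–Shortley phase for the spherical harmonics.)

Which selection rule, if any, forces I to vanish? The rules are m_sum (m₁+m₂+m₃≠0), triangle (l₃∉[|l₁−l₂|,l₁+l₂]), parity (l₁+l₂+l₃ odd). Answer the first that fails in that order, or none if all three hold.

m_sum

azimuthal sum: 1 − 1 + 1 = 1  ✗
1 ≤ 1 ≤ 5 (triangle on l)
L = 3 + 2 + 1 = 6 (even)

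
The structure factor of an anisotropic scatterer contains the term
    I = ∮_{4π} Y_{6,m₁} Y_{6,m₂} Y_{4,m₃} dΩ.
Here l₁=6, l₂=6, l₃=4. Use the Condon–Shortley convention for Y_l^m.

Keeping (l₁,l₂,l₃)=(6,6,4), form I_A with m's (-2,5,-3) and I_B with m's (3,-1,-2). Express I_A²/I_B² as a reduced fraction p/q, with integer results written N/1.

3773/192

l's match ⇒ only the (l;m) 3-j factors differ between A and B.
A: triangle coeff Δ(6,6,4) = 1/15315300; Σ_t [7,8]: t=7:−1/725760 t=8:+1/5806080 = -1/829440; (3j)²=49/2652 [(6 6 4; -2 5 -3)], sign=+1
B: triangle coeff Δ(6,6,4) = 1/15315300; Σ_t [1,3]: t=1:−1/483840 t=2:+1/51840 t=3:−1/69120 = 1/362880; (3j)²=16/17017 [(6 6 4; 3 -1 -2)], sign=+1
I_A²/I_B² = (49/2652)/(16/17017) = 3773/192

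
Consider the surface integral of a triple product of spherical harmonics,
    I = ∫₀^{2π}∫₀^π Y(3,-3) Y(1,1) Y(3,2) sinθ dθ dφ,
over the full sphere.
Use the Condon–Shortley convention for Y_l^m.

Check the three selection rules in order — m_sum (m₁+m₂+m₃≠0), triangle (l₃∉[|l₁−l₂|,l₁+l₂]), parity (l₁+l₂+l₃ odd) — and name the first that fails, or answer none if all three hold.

parity

m₁+m₂+m₃ = -3 + 1 + 2 = 0  ✓
triangle: |3−1|=2 ≤ l₃=3 ≤ 3+1=4  ✓
parity: l₁+l₂+l₃ = 7 is odd  ✗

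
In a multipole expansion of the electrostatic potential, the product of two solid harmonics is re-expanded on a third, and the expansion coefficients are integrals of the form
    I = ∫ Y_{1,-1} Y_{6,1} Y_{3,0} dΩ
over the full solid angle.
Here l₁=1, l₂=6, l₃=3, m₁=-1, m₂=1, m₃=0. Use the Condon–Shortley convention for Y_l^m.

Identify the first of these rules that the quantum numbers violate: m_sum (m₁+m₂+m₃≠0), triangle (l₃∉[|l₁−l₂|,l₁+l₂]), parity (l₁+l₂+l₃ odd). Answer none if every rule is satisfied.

Σmᵢ = 0  ✓
l₃∈[|l₁−l₂|,l₁+l₂]=[5,7], have l₃=3  ✗
Σlᵢ = 10 ⇒ even

triangle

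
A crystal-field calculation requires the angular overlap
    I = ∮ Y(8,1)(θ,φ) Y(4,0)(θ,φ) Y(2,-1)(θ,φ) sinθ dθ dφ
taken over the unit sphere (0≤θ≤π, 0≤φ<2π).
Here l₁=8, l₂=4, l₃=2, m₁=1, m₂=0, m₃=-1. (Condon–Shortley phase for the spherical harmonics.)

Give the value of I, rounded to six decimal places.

0.000000

l₃=2 ∉ [4,12] — triangle fails ⇒ I = 0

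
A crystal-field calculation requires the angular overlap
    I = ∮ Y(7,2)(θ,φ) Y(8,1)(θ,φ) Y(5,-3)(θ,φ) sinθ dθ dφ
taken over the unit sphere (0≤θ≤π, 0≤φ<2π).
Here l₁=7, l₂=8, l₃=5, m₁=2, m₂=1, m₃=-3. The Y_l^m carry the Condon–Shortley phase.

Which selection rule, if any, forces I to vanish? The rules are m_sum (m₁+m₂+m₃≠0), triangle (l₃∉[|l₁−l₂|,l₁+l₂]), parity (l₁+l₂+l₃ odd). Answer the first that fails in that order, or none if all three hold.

Σmᵢ = 0  ✓
l₃∈[|l₁−l₂|,l₁+l₂]=[1,15], have l₃=5  ✓
Σlᵢ = 20 ⇒ even  ✓

none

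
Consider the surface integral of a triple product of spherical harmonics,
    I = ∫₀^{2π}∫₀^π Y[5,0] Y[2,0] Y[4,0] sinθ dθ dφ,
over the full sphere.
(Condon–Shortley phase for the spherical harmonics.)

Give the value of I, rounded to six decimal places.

L=11 odd ⇒ parity kills the (l;000) factor ⇒ I = 0

0.000000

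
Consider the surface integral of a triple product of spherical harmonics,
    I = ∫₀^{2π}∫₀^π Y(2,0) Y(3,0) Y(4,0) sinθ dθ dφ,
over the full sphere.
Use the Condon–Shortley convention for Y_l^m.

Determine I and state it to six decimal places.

l₁+l₂+l₃=9 is odd: 3j(l;000)=0 ⇒ I=0

0.000000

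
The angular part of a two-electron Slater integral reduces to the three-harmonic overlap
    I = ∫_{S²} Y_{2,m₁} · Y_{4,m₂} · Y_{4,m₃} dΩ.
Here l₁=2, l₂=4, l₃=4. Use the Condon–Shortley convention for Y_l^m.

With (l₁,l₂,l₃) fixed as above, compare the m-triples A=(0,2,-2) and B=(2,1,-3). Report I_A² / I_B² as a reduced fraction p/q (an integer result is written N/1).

32/189

Same 2,4,4: normalisation and zero-m 3j drop out of the ratio.
A: Δ: 2! 2! 6! / 11! → 1/13860; sum: t=0:+1/2880 t=1:−1/120 t=2:+1/192 = -1/360; 3j²(2 4 4; 0 2 -2) = Δ·Π!·Σ² = 16/3465  (sign -1)
B: Δ: 2! 2! 6! / 11! → 1/13860; sum: t=0:+1/480 = 1/480; 3j²(2 4 4; 2 1 -3) = Δ·Π!·Σ² = 3/110  (sign -1)
I_A²/I_B² = (16/3465)/(3/110) = 32/189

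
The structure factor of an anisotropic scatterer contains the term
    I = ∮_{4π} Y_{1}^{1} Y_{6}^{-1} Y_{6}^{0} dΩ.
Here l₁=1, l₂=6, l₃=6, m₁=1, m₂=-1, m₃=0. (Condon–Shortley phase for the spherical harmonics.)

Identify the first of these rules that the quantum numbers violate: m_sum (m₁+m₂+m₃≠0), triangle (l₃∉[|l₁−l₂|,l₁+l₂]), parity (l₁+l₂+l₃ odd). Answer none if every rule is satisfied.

azimuthal sum: 1 − 1 + 0 = 0  ✓
5 ≤ 6 ≤ 7 (triangle on l)  ✓
L = 1 + 6 + 6 = 13 (odd)  ✗

parity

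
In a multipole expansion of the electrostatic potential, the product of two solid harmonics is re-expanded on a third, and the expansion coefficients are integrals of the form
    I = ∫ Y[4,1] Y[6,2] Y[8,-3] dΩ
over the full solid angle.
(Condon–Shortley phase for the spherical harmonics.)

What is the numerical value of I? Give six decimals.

-0.137123

m-sum 0 ✓  L=18 even ✓  2≤8≤10 ✓
Π(2lᵢ+1) = 9×13×17 = 1989
triangle coeff Δ(4,6,8) = 1/23279256
Σ_t [0,2]: t=0:+1/1658880 t=1:−1/518400 t=2:+1/1658880 = -1/1382400
(3j)²=504/46189 [(4 6 8; 0 0 0)], sign=-1
Σ_t [0,2]: t=0:+1/5806080 t=1:−1/1451520 t=2:+1/4147200 = -1/3628800
(3j)²=320/29393 [(4 6 8; 1 2 -3)], sign=+1
⇒ 4πI² = 207360/877591
I = (-1)√(207360/877591/(4π)) = -0.13712337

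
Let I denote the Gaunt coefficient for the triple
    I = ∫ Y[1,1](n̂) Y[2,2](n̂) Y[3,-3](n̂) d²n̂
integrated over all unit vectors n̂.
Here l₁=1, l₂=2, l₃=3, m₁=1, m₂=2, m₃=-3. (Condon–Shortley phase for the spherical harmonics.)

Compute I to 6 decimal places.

Checks pass: Σm=0; 6 even; l₃=3∈[1,3].
(2·1+1)(2·2+1)(2·3+1) = 105
Δ: 0! 2! 4! / 7! → 1/105
sum: t=0:+1/4 = 1/4
3j²(1 2 3; 0 0 0) = Δ·Π!·Σ² = 3/35  (sign -1)
sum: t=0:+1/48 = 1/48
3j²(1 2 3; 1 2 -3) = Δ·Π!·Σ² = 1/7  (sign +1)
combine: 4πI² = 105·3/35·1/7 = 9/7
take √, sign -1: I = -0.31986543

-0.319865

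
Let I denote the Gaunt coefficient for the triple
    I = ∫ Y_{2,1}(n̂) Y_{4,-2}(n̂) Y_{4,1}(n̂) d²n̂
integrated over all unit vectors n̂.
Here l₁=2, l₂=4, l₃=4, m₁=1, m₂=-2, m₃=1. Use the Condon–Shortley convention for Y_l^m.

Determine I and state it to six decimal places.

0.127700

Checks pass: Σm=0; 10 even; l₃=4∈[2,6].
(2·2+1)(2·4+1)(2·4+1) = 405
Δ: 2! 2! 6! / 11! → 1/13860
sum: t=0:+1/192 t=1:−1/36 t=2:+1/192 = -5/288
3j²(2 4 4; 0 0 0) = Δ·Π!·Σ² = 20/693  (sign -1)
sum: t=0:+1/96 t=1:−1/240 = 1/160
3j²(2 4 4; 1 -2 1) = Δ·Π!·Σ² = 27/1540  (sign -1)
combine: 4πI² = 405·20/693·27/1540 = 1215/5929
take √, sign +1: I = 0.12770047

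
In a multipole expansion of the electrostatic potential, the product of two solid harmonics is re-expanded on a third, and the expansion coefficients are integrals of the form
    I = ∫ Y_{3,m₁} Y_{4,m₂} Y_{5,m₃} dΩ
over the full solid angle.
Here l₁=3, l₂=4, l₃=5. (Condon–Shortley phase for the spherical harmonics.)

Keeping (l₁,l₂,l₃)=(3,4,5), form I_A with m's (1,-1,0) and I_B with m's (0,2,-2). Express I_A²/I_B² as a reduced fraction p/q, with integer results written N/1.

5/28

Same 3,4,5: normalisation and zero-m 3j drop out of the ratio.
A: Δ: 2! 4! 6! / 13! → 1/180180; sum: t=0:+1/288 t=1:−1/288 t=2:+1/5760 = 1/5760; 3j²(3 4 5; 1 -1 0) = Δ·Π!·Σ² = 1/12012  (sign -1)
B: Δ: 2! 4! 6! / 13! → 1/180180; sum: t=0:+1/8640 t=1:−1/480 t=2:+1/576 = -1/4320; 3j²(3 4 5; 0 2 -2) = Δ·Π!·Σ² = 1/2145  (sign +1)
I_A²/I_B² = (1/12012)/(1/2145) = 5/28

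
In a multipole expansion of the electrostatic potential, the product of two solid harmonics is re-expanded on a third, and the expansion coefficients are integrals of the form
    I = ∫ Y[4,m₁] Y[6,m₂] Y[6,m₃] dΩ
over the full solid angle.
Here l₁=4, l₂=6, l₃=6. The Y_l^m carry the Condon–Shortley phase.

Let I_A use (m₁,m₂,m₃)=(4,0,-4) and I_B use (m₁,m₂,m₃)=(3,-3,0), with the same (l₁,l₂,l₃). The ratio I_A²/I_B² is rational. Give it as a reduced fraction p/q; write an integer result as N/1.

Same 4,6,6: normalisation and zero-m 3j drop out of the ratio.
A: Δ: 4! 4! 8! / 17! → 1/15315300; sum: t=0:+1/829440 = 1/829440; 3j²(4 6 6; 4 0 -4) = Δ·Π!·Σ² = 35/2431  (sign +1)
B: Δ: 4! 4! 8! / 17! → 1/15315300; sum: t=0:+1/103680 t=1:−1/207360 = 1/207360; 3j²(4 6 6; 3 -3 0) = Δ·Π!·Σ² = 21/2431  (sign +1)
I_A²/I_B² = (35/2431)/(21/2431) = 5/3

5/3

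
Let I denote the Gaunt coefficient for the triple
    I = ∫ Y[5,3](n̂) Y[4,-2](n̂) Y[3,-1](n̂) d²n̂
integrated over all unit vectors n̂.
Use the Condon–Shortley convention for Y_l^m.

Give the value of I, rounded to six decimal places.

-0.144236

m-sum 0 ✓  L=12 even ✓  1≤3≤9 ✓
Π(2lᵢ+1) = 11×9×7 = 693
triangle coeff Δ(5,4,3) = 1/180180
Σ_t [2,4]: t=2:+1/576 t=3:−1/144 t=4:+1/576 = -1/288
(3j)²=20/1001 [(5 4 3; 0 0 0)], sign=+1
Σ_t [0,2]: t=0:+1/5760 t=1:−1/720 t=2:+1/2304 = -1/1280
(3j)²=27/1430 [(5 4 3; 3 -2 -1)], sign=-1
⇒ 4πI² = 486/1859
I = (-1)√(486/1859/(4π)) = -0.14423595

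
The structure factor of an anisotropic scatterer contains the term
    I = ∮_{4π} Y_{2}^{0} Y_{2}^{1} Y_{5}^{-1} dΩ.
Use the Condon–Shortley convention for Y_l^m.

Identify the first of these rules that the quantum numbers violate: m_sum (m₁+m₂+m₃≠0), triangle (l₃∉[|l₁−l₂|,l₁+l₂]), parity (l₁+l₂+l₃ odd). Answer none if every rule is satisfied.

Σmᵢ = 0  ✓
l₃∈[|l₁−l₂|,l₁+l₂]=[0,4], have l₃=5  ✗
Σlᵢ = 9 ⇒ odd

triangle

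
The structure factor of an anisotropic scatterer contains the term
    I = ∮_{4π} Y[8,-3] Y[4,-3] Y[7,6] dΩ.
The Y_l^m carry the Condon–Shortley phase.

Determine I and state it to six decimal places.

0.000000

Σlᵢ=19 odd — θ-integrand is odd under cosθ→−cosθ; I=0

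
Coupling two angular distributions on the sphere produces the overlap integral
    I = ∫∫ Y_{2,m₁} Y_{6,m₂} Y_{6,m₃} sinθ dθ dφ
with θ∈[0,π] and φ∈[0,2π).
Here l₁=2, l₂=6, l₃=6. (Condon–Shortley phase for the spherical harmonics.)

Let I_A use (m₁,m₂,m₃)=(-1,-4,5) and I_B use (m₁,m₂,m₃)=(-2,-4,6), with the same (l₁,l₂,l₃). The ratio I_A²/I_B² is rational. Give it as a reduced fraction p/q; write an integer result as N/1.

l's match ⇒ only the (l;m) 3-j factors differ between A and B.
A: triangle coeff Δ(2,6,6) = 1/90090; Σ_t [1,2]: t=1:−1/725760 t=2:+1/7257600 = -1/806400; (3j)²=27/910 [(2 6 6; -1 -4 5)], sign=+1
B: triangle coeff Δ(2,6,6) = 1/90090; Σ_t [2,2]: t=2:+1/14515200 = 1/14515200; (3j)²=2/455 [(2 6 6; -2 -4 6)], sign=+1
I_A²/I_B² = (27/910)/(2/455) = 27/4

27/4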